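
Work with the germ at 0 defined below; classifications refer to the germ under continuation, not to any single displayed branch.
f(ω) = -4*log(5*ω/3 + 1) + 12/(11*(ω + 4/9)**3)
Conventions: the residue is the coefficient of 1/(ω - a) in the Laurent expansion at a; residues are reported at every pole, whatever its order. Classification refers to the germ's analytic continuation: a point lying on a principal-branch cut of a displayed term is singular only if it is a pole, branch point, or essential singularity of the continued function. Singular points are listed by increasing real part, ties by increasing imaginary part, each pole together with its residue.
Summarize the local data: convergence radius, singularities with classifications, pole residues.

Radius of convergence at 0: 4/9.
At -3/5: a logarithmic branch point.
At -4/9: a pole of order 3; residue 0.

Denominator factor (ω + 4/9)^3: pole of order 3 at -4/9, modulus 4/9.
Branch term (-4)*log(1 - ω/(-3/5)): its argument vanishes at ω = -3/5, a logarithmic branch point, modulus 3/5.
The radius of convergence is the smallest modulus among the singular points: 4/9.
The branch term is analytic at -4/9 and contributes nothing to the residue; only the rational part matters.
At the order-3 pole -4/9 set g(ω) = (ω - (-4/9))^3*(rational part) = 12/11.
Order-3 pole: residue = g''(a)/2; g''(-4/9) = 0, so the residue is 0.
List the singular points by increasing real part (a conjugate pair: the negative imaginary part first).


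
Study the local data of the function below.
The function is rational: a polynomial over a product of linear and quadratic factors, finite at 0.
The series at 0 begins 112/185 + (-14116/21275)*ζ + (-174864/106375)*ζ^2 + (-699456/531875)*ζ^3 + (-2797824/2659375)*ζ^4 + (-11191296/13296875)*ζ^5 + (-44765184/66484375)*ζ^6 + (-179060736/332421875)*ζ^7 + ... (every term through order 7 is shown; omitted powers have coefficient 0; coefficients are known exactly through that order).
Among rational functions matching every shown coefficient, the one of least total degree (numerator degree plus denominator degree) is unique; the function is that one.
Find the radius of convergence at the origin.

No rational of total degree below 3 reproduces all 8 coefficients; solving the [2/1] Pade equations on them gives f(ζ) = (32*ζ**2/23 + 33*ζ/23 - 28/37)/(ζ - 5/4), whose expansion matches every shown term.
Denominator factor (ζ - 5/4): pole of order 1 at 5/4, modulus 5/4.
The radius of convergence is the smallest modulus among the singular points: 5/4.

The radius of convergence is 5/4.


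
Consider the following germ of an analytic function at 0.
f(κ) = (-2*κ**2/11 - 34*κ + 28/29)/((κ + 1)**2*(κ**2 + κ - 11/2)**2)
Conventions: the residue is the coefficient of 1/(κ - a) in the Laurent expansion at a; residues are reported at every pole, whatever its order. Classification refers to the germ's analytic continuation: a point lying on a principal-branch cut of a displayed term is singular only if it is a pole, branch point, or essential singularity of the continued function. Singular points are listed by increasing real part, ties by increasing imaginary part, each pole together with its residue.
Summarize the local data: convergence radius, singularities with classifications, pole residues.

Denominator factor (κ**2 + κ - 11/2)^2: discriminant 23, real irrational roots -1/2 + (1/2)*sqrt(23) and -1/2 - (1/2)*sqrt(23); poles of order 2, moduli -1/2 + (1/2)*sqrt(23) and 1/2 + (1/2)*sqrt(23).
Denominator factor (κ + 1)^2: pole of order 2 at -1, modulus 1.
The radius of convergence is the smallest modulus among the singular points: 1.
The factor κ**2 + κ - 11/2 splits as (κ - a)(κ - a') with a = -1/2 - (1/2)*sqrt(23), a' = -1/2 + (1/2)*sqrt(23). At the order-2 pole a set g(κ) = (κ - a)^2*f(κ) = [(-2*κ**2/11 - 34*κ + 28/29)/(κ + 1)**2] / (κ - a')^2.
Order-2 pole: residue = g'(a); g'(-1/2 - (1/2)*sqrt(23)) = 324828/424589 + (27001148/224607581)*sqrt(23), so the residue is 324828/424589 + (27001148/224607581)*sqrt(23).
At the order-2 pole -1 set g(κ) = (κ - (-1))^2*f(κ) = (-2*κ**2/11 - 34*κ + 28/29)/(κ**2 + κ - 11/2)**2.
Order-2 pole: residue = g'(a); g'(-1) = -649656/424589, so the residue is -649656/424589.
The factor κ**2 + κ - 11/2 splits as (κ - a)(κ - a') with a = -1/2 + (1/2)*sqrt(23), a' = -1/2 - (1/2)*sqrt(23). At the order-2 pole a set g(κ) = (κ - a)^2*f(κ) = [(-2*κ**2/11 - 34*κ + 28/29)/(κ + 1)**2] / (κ - a')^2.
Order-2 pole: residue = g'(a); g'(-1/2 + (1/2)*sqrt(23)) = 324828/424589 - (27001148/224607581)*sqrt(23), so the residue is 324828/424589 - (27001148/224607581)*sqrt(23).
List the singular points by increasing real part (a conjugate pair: the negative imaginary part first).

Radius of convergence at 0: 1.
At -1/2 - (1/2)*sqrt(23): a pole of order 2; residue 324828/424589 + (27001148/224607581)*sqrt(23).
At -1: a pole of order 2; residue -649656/424589.
At -1/2 + (1/2)*sqrt(23): a pole of order 2; residue 324828/424589 - (27001148/224607581)*sqrt(23).


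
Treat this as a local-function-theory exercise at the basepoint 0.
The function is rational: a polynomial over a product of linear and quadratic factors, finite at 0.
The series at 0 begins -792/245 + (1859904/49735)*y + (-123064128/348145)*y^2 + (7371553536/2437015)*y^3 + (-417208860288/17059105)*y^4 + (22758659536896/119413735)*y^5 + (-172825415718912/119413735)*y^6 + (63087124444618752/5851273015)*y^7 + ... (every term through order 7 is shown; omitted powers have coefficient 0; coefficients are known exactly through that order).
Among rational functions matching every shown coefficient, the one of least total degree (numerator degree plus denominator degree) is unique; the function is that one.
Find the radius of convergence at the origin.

The radius of convergence is -11/6 + (1/6)*sqrt(142).

No rational of total degree below 5 reproduces all 8 coefficients; solving the [1/4] Pade equations on them gives f(y) = (-32*y/29 - 11/10)/(y**2 - 11*y/3 - 7/12)**2, whose expansion matches every shown term.
Denominator factor (y**2 - 11*y/3 - 7/12)^2: discriminant 142/9, real irrational roots 11/6 + (1/6)*sqrt(142) and 11/6 - (1/6)*sqrt(142); poles of order 2, moduli 11/6 + (1/6)*sqrt(142) and -11/6 + (1/6)*sqrt(142).
The radius of convergence is the smallest modulus among the singular points: -11/6 + (1/6)*sqrt(142).


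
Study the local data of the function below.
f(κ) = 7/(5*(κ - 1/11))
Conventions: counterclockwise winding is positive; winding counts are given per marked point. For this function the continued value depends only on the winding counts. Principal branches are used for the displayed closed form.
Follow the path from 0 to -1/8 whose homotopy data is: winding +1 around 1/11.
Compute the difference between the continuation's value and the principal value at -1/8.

The function is rational, hence single-valued: continuing it around any pole returns the same value, so the difference is 0.

Continued minus principal equals 0.


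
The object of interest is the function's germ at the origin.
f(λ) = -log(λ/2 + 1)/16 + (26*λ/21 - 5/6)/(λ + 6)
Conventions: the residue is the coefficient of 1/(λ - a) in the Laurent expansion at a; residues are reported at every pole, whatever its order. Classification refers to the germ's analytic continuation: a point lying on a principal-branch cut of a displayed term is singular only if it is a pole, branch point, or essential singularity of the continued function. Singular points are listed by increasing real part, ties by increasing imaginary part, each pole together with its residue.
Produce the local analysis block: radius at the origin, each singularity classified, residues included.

Denominator factor (λ + 6): pole of order 1 at -6, modulus 6.
Branch term (-1/16)*log(1 - λ/(-2)): its argument vanishes at λ = -2, a logarithmic branch point, modulus 2.
The radius of convergence is the smallest modulus among the singular points: 2.
The branch term is analytic at -6 and contributes nothing to the residue; only the rational part matters.
At the order-1 pole -6 set g(λ) = (λ - (-6))*(rational part) = 26*λ/21 - 5/6.
Simple pole: residue = g(a) at a = -6, which is -347/42.
List the singular points by increasing real part (a conjugate pair: the negative imaginary part first).

Radius of convergence at 0: 2.
At -6: a pole of order 1; residue -347/42.
At -2: a logarithmic branch point.


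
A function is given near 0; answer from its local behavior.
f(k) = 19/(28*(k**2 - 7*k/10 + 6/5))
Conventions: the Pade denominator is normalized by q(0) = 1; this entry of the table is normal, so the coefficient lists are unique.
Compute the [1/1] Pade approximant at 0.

The Pade approximant has numerator coefficients [95/168, 475/588]; denominator coefficients [1, 71/84].

Taylor coefficients needed (expand at 0): a_0 = 95/168, a_1 = 95/288, a_2 = -6745/24192.
Write the denominator as Q(k) = 1 + q1*k. Requiring Q*f - P = O(k^3) with deg P <= 1 kills the coefficients of k^2..k^2 in Q*f:
  k^2: a_2 + q1*a_1 = 0, i.e. -6745/24192 + (95/288)*q1 = 0.
Solving this linear system: q1 = 71/84.
The numerator is Q*f truncated at degree 1: P0 = a_0 = 95/168; P1 = a_1 + q1*a_0 = 475/588.


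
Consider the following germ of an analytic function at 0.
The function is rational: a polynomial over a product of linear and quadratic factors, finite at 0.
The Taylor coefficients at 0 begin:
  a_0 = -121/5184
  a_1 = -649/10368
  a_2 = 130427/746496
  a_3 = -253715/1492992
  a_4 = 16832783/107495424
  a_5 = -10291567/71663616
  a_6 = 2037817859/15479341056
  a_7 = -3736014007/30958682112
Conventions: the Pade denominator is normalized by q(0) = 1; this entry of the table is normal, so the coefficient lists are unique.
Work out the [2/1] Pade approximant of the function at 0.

Taylor coefficients needed (read off): a_0 = -121/5184, a_1 = -649/10368, a_2 = 130427/746496, a_3 = -253715/1492992.
Write the denominator as Q(ν) = 1 + q1*ν. Requiring Q*f - P = O(ν^4) with deg P <= 2 kills the coefficients of ν^3..ν^3 in Q*f:
  ν^3: a_3 + q1*a_2 = 0, i.e. -253715/1492992 + (130427/746496)*q1 = 0.
Solving this linear system: q1 = 23065/23714.
The numerator is Q*f truncated at degree 2: P0 = a_0 = -121/5184; P1 = a_1 + q1*a_0 = -5243029/61466688; P2 = a_2 + q1*a_1 = 1007582279/8851203072.

The Pade approximant has numerator coefficients [-121/5184, -5243029/61466688, 1007582279/8851203072]; denominator coefficients [1, 23065/23714].


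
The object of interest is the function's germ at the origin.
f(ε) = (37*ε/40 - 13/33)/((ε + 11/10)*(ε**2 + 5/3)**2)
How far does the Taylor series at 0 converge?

Denominator factor (ε + 11/10): pole of order 1 at -11/10, modulus 11/10.
Denominator factor (ε**2 + 5/3)^2: discriminant -20/3, complex-conjugate roots ((1/3)*sqrt(15))*i and -((1/3)*sqrt(15))*i; poles of order 2, moduli (1/3)*sqrt(15) and (1/3)*sqrt(15).
The radius of convergence is the smallest modulus among the singular points: 11/10.

The radius of convergence is 11/10.


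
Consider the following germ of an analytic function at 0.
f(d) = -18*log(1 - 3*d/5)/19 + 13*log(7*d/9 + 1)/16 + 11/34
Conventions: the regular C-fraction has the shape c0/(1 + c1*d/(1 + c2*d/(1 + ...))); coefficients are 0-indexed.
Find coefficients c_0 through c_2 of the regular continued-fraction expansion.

Taylor coefficients (expand at 0): a_0 = 11/34, a_1 = 16421/13680, a_2 = -92623/1231200.
c0 = a_0 = 11/34. Peel one level at a time: if S = 1 + c*d/S' with S'(0) = 1, then c is the d-coefficient of S and S' = c*d/(S - 1).
S_1 = c0/f = 1 + (-279157/75240)*d + (3169799549/226442304)*d^2 + ...; c1 = -279157/75240.
S_2 = c1*d/(S_1 - 1) = 1 + (932293985/247103208)*d + ...; c2 = 932293985/247103208.

The regular C-fraction coefficients are [11/34, -279157/75240, 932293985/247103208].


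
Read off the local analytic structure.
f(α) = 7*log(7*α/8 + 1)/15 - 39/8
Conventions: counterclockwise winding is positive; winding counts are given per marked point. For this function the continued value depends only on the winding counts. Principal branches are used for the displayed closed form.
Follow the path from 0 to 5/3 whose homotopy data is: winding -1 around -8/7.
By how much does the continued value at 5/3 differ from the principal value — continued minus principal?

The rational part is single-valued and drops out of the difference; each branch term changes only by its own monodromy.
(7/15)*log(1 - α/(-8/7)): each positive loop around -8/7 adds 2*pi*i to the log, so winding -1 contributes (7/15)*(-1)*2*pi*i = -(14/15)*pi*i.
Summing the contributions at α = 5/3 gives -(14/15)*pi*i.

Continued minus principal equals -(14/15)*pi*i.


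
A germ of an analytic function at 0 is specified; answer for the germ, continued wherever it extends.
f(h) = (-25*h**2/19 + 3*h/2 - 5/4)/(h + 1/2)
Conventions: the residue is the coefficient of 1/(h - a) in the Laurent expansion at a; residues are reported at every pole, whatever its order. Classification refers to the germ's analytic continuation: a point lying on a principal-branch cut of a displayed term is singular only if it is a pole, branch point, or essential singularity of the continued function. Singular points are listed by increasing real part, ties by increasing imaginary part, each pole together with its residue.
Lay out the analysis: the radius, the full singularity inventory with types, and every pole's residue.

Radius of convergence at 0: 1/2.
At -1/2: a pole of order 1; residue -177/76.

Denominator factor (h + 1/2): pole of order 1 at -1/2, modulus 1/2.
The radius of convergence is the smallest modulus among the singular points: 1/2.
At the order-1 pole -1/2 set g(h) = (h - (-1/2))*f(h) = -25*h**2/19 + 3*h/2 - 5/4.
Simple pole: residue = g(a) at a = -1/2, which is -177/76.


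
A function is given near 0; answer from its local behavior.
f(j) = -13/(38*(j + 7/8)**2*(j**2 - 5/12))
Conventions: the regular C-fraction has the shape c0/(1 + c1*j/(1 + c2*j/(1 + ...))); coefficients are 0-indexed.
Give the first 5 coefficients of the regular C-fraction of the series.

The regular C-fraction coefficients are [4992/4655, 16/7, 67/140, -51529/9380, 14004480/3452443].

Taylor coefficients (expand at 0): a_0 = 4992/4655, a_1 = -79872/32585, a_2 = 7727616/1140475, a_3 = -98082816/7983325, a_4 = 7099742208/279416375.
c0 = a_0 = 4992/4655. Peel one level at a time: if S = 1 + c*j/S' with S'(0) = 1, then c is the j-coefficient of S and S' = c*j/(S - 1).
S_1 = c0/f = 1 + (16/7)*j + (-268/245)*j^2 + ...; c1 = 16/7.
S_2 = c1*j/(S_1 - 1) = 1 + (67/140)*j + (51529/19600)*j^2 + ...; c2 = 67/140.
S_3 = c2*j/(S_2 - 1) = 1 + (-51529/9380)*j + (100032/4489)*j^2 + ...; c3 = -51529/9380.
S_4 = c3*j/(S_3 - 1) = 1 + (14004480/3452443)*j + ...; c4 = 14004480/3452443.


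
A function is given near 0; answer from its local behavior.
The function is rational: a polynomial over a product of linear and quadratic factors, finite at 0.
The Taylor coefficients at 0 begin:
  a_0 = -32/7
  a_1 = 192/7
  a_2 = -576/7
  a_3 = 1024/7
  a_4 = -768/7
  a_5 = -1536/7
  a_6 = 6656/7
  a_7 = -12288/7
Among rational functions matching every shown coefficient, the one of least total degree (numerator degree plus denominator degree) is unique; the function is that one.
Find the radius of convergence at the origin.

The radius of convergence is (1/2)*sqrt(2).

No rational of total degree below 6 reproduces all 8 coefficients; solving the [0/6] Pade equations on them gives f(λ) = -4/(7*(λ**2 + λ + 1/2)**3), whose expansion matches every shown term.
Denominator factor (λ**2 + λ + 1/2)^3: discriminant -1, complex-conjugate roots (-1/2) + (1/2)*i and (-1/2) - (1/2)*i; poles of order 3, moduli (1/2)*sqrt(2) and (1/2)*sqrt(2).
The radius of convergence is the smallest modulus among the singular points: (1/2)*sqrt(2).


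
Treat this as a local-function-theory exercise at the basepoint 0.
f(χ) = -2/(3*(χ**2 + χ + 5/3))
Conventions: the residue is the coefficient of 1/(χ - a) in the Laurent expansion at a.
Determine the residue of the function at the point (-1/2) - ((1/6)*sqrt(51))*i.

The residue is -((2/51)*sqrt(51))*i.

The factor χ**2 + χ + 5/3 splits as (χ - a)(χ - a') with a = (-1/2) - ((1/6)*sqrt(51))*i, a' = (-1/2) + ((1/6)*sqrt(51))*i. At the order-1 pole a set g(χ) = (χ - a)*f(χ) = [-2/3] / (χ - a').
Simple pole: residue = g(a) at a = (-1/2) - ((1/6)*sqrt(51))*i, which is -((2/51)*sqrt(51))*i.


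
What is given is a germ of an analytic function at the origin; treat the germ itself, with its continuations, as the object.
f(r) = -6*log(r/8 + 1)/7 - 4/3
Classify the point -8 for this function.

The point is a logarithmic branch point.

The term (-6/7)*log(1 - r/(-8)) has argument 1 - -8/(-8) = 0 at -8: a logarithmic (infinitely-sheeted) branch point; the remaining terms are analytic or single-valued there.


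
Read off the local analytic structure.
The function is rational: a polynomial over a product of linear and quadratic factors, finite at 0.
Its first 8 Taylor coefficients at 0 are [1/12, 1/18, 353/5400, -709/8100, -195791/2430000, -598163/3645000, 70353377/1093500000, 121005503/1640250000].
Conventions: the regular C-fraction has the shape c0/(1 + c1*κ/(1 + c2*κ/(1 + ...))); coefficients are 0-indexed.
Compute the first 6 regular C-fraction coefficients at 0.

Taylor coefficients (read off): a_0 = 1/12, a_1 = 1/18, a_2 = 353/5400, a_3 = -709/8100, a_4 = -195791/2430000, a_5 = -598163/3645000.
c0 = a_0 = 1/12. Peel one level at a time: if S = 1 + c*κ/S' with S'(0) = 1, then c is the κ-coefficient of S and S' = c*κ/(S - 1).
S_1 = c0/f = 1 + (-2/3)*κ + (-17/50)*κ^2 + ...; c1 = -2/3.
S_2 = c1*κ/(S_1 - 1) = 1 + (-51/100)*κ + (29601/10000)*κ^2 + ...; c2 = -51/100.
S_3 = c2*κ/(S_2 - 1) = 1 + (9867/1700)*κ + (22600/867)*κ^2 + ...; c3 = 9867/1700.
S_4 = c3*κ/(S_3 - 1) = 1 + (-2260000/503217)*κ + (-1592900000/876219201)*κ^2 + ...; c4 = -2260000/503217.
S_5 = c4*κ/(S_4 - 1) = 1 + (-1353965/3344913)*κ + ...; c5 = -1353965/3344913.

The regular C-fraction coefficients are [1/12, -2/3, -51/100, 9867/1700, -2260000/503217, -1353965/3344913].


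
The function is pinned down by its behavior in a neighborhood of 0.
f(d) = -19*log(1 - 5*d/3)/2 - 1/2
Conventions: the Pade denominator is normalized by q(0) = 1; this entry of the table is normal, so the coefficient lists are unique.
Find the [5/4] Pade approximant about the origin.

Taylor coefficients needed (expand at 0): a_0 = -1/2, a_1 = 95/6, a_2 = 475/36, a_3 = 2375/162, a_4 = 11875/648, a_5 = 11875/486, a_6 = 296875/8748, a_7 = 1484375/30618, a_8 = 7421875/104976, a_9 = 37109375/354294.
Write the denominator as Q(d) = 1 + q1*d + q2*d^2 + q3*d^3 + q4*d^4. Requiring Q*f - P = O(d^10) with deg P <= 5 kills the coefficients of d^6..d^9 in Q*f:
  d^6: a_6 + q1*a_5 + q2*a_4 + q3*a_3 + q4*a_2 = 0, i.e. 296875/8748 + (11875/486)*q1 + (11875/648)*q2 + (2375/162)*q3 + (475/36)*q4 = 0.
  d^7: a_7 + q1*a_6 + q2*a_5 + q3*a_4 + q4*a_3 = 0, i.e. 1484375/30618 + (296875/8748)*q1 + (11875/486)*q2 + (11875/648)*q3 + (2375/162)*q4 = 0.
  d^8: a_8 + q1*a_7 + q2*a_6 + q3*a_5 + q4*a_4 = 0, i.e. 7421875/104976 + (1484375/30618)*q1 + (296875/8748)*q2 + (11875/486)*q3 + (11875/648)*q4 = 0.
  d^9: a_9 + q1*a_8 + q2*a_7 + q3*a_6 + q4*a_5 = 0, i.e. 37109375/354294 + (7421875/104976)*q1 + (1484375/30618)*q2 + (296875/8748)*q3 + (11875/486)*q4 = 0.
Solving this linear system: q1 = -100/27, q2 = 125/27, q3 = -1250/567, q4 = 3125/10206.
The numerator is Q*f truncated at degree 5: P0 = a_0 = -1/2; P1 = a_1 + q1*a_0 = 955/54; P2 = a_2 + q1*a_1 + q2*a_0 = -15475/324; P3 = a_3 + q1*a_2 + q2*a_1 + q3*a_0 = 68375/1701; P4 = a_4 + q1*a_3 + q2*a_2 + q3*a_1 + q4*a_0 = -1218125/122472; P5 = a_5 + q1*a_4 + q2*a_3 + q3*a_2 + q4*a_1 = 11875/61236.

The Pade approximant has numerator coefficients [-1/2, 955/54, -15475/324, 68375/1701, -1218125/122472, 11875/61236]; denominator coefficients [1, -100/27, 125/27, -1250/567, 3125/10206].


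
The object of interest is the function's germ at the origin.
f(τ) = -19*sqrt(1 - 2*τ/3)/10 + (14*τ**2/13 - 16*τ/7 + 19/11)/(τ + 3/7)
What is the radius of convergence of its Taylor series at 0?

The radius of convergence is 3/7.

Denominator factor (τ + 3/7): pole of order 1 at -3/7, modulus 3/7.
Branch term (-19/10)*sqrt(1 - τ/(3/2)): its argument vanishes at τ = 3/2, a square-root branch point, modulus 3/2.
The radius of convergence is the smallest modulus among the singular points: 3/7.


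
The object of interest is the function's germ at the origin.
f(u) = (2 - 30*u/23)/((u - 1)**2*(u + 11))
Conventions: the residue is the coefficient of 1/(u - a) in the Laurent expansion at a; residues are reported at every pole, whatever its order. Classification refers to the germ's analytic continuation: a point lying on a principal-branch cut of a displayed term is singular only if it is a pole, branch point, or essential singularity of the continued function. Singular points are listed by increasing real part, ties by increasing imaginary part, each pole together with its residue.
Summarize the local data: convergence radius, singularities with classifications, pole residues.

Radius of convergence at 0: 1.
At -11: a pole of order 1; residue 47/414.
At 1: a pole of order 2; residue -47/414.

Denominator factor (u - 1)^2: pole of order 2 at 1, modulus 1.
Denominator factor (u + 11): pole of order 1 at -11, modulus 11.
The radius of convergence is the smallest modulus among the singular points: 1.
At the order-1 pole -11 set g(u) = (u - (-11))*f(u) = (2 - 30*u/23)/(u - 1)**2.
Simple pole: residue = g(a) at a = -11, which is 47/414.
At the order-2 pole 1 set g(u) = (u - (1))^2*f(u) = (2 - 30*u/23)/(u + 11).
Order-2 pole: residue = g'(a); g'(1) = -47/414, so the residue is -47/414.
List the singular points by increasing real part (a conjugate pair: the negative imaginary part first).


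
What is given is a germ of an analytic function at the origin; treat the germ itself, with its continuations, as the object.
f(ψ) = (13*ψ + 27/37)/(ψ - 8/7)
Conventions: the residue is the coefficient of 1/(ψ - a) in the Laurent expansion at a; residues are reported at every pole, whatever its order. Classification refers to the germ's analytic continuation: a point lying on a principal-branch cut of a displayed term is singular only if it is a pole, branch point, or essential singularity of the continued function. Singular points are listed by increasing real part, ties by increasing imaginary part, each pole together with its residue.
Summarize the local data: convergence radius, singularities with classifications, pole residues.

Radius of convergence at 0: 8/7.
At 8/7: a pole of order 1; residue 4037/259.

Denominator factor (ψ - 8/7): pole of order 1 at 8/7, modulus 8/7.
The radius of convergence is the smallest modulus among the singular points: 8/7.
At the order-1 pole 8/7 set g(ψ) = (ψ - (8/7))*f(ψ) = 13*ψ + 27/37.
Simple pole: residue = g(a) at a = 8/7, which is 4037/259.


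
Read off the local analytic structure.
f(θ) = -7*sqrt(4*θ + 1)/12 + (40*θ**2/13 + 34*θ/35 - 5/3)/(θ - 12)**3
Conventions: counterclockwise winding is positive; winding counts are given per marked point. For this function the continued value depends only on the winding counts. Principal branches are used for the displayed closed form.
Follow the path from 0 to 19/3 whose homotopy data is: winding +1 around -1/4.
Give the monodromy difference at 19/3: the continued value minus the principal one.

Continued minus principal equals (7/18)*sqrt(237).

The rational part is single-valued and drops out of the difference; each branch term changes only by its own monodromy.
(-7/12)*sqrt(1 - θ/(-1/4)): winding +1 is odd, the square root flips sign, contributing -2*(-7/12)*sqrt(1 - (19/3)/(-1/4)) = -2*(-7/12)*sqrt(79/3) = (7/18)*sqrt(237).
Summing the contributions at θ = 19/3 gives (7/18)*sqrt(237).


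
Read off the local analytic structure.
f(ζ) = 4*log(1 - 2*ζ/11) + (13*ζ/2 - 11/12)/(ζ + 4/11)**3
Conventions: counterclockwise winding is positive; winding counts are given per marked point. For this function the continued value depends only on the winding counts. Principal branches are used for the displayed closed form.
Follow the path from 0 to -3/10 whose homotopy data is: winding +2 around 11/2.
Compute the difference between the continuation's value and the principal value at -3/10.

The rational part is single-valued and drops out of the difference; each branch term changes only by its own monodromy.
(4)*log(1 - ζ/(11/2)): each positive loop around 11/2 adds 2*pi*i to the log, so winding +2 contributes (4)*(2)*2*pi*i = (16)*pi*i.
Summing the contributions at ζ = -3/10 gives (16)*pi*i.

Continued minus principal equals (16)*pi*i.


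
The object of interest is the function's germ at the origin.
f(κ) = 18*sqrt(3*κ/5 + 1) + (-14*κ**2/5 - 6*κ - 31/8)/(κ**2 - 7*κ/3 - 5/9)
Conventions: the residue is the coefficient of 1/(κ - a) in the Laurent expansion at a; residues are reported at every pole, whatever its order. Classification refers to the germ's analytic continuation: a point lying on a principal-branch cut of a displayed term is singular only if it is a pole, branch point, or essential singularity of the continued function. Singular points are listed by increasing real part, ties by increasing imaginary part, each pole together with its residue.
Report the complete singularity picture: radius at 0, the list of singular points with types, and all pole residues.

Radius of convergence at 0: -7/6 + (1/6)*sqrt(69).
At -5/3: an algebraic (square-root) branch point.
At 7/6 - (1/6)*sqrt(69): a pole of order 1; residue -94/15 + (7219/8280)*sqrt(69).
At 7/6 + (1/6)*sqrt(69): a pole of order 1; residue -94/15 - (7219/8280)*sqrt(69).

Denominator factor (κ**2 - 7*κ/3 - 5/9): discriminant 23/3, real irrational roots 7/6 + (1/6)*sqrt(69) and 7/6 - (1/6)*sqrt(69); poles of order 1, moduli 7/6 + (1/6)*sqrt(69) and -7/6 + (1/6)*sqrt(69).
Branch term (18)*sqrt(1 - κ/(-5/3)): its argument vanishes at κ = -5/3, a square-root branch point, modulus 5/3.
The radius of convergence is the smallest modulus among the singular points: -7/6 + (1/6)*sqrt(69).
The branch term is analytic at 7/6 - (1/6)*sqrt(69) and contributes nothing to the residue; only the rational part matters.
The factor κ**2 - 7*κ/3 - 5/9 splits as (κ - a)(κ - a') with a = 7/6 - (1/6)*sqrt(69), a' = 7/6 + (1/6)*sqrt(69). At the order-1 pole a set g(κ) = (κ - a)*(rational part) = [-14*κ**2/5 - 6*κ - 31/8] / (κ - a').
Simple pole: residue = g(a) at a = 7/6 - (1/6)*sqrt(69), which is -94/15 + (7219/8280)*sqrt(69).
The branch term is analytic at 7/6 + (1/6)*sqrt(69) and contributes nothing to the residue; only the rational part matters.
The factor κ**2 - 7*κ/3 - 5/9 splits as (κ - a)(κ - a') with a = 7/6 + (1/6)*sqrt(69), a' = 7/6 - (1/6)*sqrt(69). At the order-1 pole a set g(κ) = (κ - a)*(rational part) = [-14*κ**2/5 - 6*κ - 31/8] / (κ - a').
Simple pole: residue = g(a) at a = 7/6 + (1/6)*sqrt(69), which is -94/15 - (7219/8280)*sqrt(69).
List the singular points by increasing real part (a conjugate pair: the negative imaginary part first).


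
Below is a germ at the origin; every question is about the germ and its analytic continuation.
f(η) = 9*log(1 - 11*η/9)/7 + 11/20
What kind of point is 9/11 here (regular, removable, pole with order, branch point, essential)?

The point is a logarithmic branch point.

The term (9/7)*log(1 - η/(9/11)) has argument 1 - 9/11/(9/11) = 0 at 9/11: a logarithmic (infinitely-sheeted) branch point; the remaining terms are analytic or single-valued there.


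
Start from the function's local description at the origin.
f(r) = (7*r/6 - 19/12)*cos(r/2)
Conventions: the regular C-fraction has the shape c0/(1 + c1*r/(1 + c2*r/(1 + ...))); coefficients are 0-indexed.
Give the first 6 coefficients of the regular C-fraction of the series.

The regular C-fraction coefficients are [-19/12, 14/19, -1929/2128, 19/112, 665/5787, 68383/109953].

Taylor coefficients (expand at 0): a_0 = -19/12, a_1 = 7/6, a_2 = 19/96, a_3 = -7/48, a_4 = -19/4608, a_5 = 7/2304.
c0 = a_0 = -19/12. Peel one level at a time: if S = 1 + c*r/S' with S'(0) = 1, then c is the r-coefficient of S and S' = c*r/(S - 1).
S_1 = c0/f = 1 + (14/19)*r + (1929/2888)*r^2 + ...; c1 = 14/19.
S_2 = c1*r/(S_1 - 1) = 1 + (-1929/2128)*r + (1929/12544)*r^2 + ...; c2 = -1929/2128.
S_3 = c2*r/(S_2 - 1) = 1 + (19/112)*r + (-1805/92592)*r^2 + ...; c3 = 19/112.
S_4 = c3*r/(S_3 - 1) = 1 + (665/5787)*r + (-2393405/33489369)*r^2 + ...; c4 = 665/5787.
S_5 = c4*r/(S_4 - 1) = 1 + (68383/109953)*r + ...; c5 = 68383/109953.


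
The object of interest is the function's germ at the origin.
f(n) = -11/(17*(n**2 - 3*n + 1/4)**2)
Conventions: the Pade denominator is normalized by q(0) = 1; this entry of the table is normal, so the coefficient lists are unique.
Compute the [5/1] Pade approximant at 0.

The Pade approximant has numerator coefficients [-176/17, -9684752/90117, -1776896/1767, -792404096/90117, -684223232/10013, -11963840768/30039]; denominator coefficients [1, -72197/5301].

Taylor coefficients needed (expand at 0): a_0 = -176/17, a_1 = -4224/17, a_2 = -74624/17, a_3 = -1165824/17, a_4 = -17039616/17, a_5 = -238841856/17, a_6 = -3252908032/17.
Write the denominator as Q(n) = 1 + q1*n. Requiring Q*f - P = O(n^7) with deg P <= 5 kills the coefficients of n^6..n^6 in Q*f:
  n^6: a_6 + q1*a_5 = 0, i.e. -3252908032/17 + (-238841856/17)*q1 = 0.
Solving this linear system: q1 = -72197/5301.
The numerator is Q*f truncated at degree 5: P0 = a_0 = -176/17; P1 = a_1 + q1*a_0 = -9684752/90117; P2 = a_2 + q1*a_1 = -1776896/1767; P3 = a_3 + q1*a_2 = -792404096/90117; P4 = a_4 + q1*a_3 = -684223232/10013; P5 = a_5 + q1*a_4 = -11963840768/30039.


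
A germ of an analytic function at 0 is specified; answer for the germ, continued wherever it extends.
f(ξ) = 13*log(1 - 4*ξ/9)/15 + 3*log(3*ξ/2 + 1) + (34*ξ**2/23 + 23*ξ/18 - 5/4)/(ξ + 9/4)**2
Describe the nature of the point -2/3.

The term (3)*log(1 - ξ/(-2/3)) has argument 1 - -2/3/(-2/3) = 0 at -2/3: a logarithmic (infinitely-sheeted) branch point; the remaining terms are analytic or single-valued there.

The point is a logarithmic branch point.


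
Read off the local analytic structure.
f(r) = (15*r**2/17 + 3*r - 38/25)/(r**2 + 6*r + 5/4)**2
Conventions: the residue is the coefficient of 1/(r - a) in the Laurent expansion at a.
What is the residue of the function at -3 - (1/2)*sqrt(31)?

The residue is -(16009/816850)*sqrt(31).

The factor r**2 + 6*r + 5/4 splits as (r - a)(r - a') with a = -3 - (1/2)*sqrt(31), a' = -3 + (1/2)*sqrt(31). At the order-2 pole a set g(r) = (r - a)^2*f(r) = [15*r**2/17 + 3*r - 38/25] / (r - a')^2.
Order-2 pole: residue = g'(a); g'(-3 - (1/2)*sqrt(31)) = -(16009/816850)*sqrt(31), so the residue is -(16009/816850)*sqrt(31).


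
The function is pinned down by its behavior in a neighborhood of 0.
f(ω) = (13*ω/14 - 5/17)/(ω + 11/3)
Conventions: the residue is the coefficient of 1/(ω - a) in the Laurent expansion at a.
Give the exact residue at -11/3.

The residue is -2641/714.

At the order-1 pole -11/3 set g(ω) = (ω - (-11/3))*f(ω) = 13*ω/14 - 5/17.
Simple pole: residue = g(a) at a = -11/3, which is -2641/714.


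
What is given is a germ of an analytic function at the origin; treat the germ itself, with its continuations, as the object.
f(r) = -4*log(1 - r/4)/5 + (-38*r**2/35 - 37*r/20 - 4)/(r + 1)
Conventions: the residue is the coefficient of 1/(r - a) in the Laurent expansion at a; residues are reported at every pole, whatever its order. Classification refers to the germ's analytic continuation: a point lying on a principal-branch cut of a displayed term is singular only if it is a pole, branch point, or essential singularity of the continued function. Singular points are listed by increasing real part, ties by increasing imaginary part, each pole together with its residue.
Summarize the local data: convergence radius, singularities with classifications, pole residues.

Radius of convergence at 0: 1.
At -1: a pole of order 1; residue -453/140.
At 4: a logarithmic branch point.

Denominator factor (r + 1): pole of order 1 at -1, modulus 1.
Branch term (-4/5)*log(1 - r/(4)): its argument vanishes at r = 4, a logarithmic branch point, modulus 4.
The radius of convergence is the smallest modulus among the singular points: 1.
The branch term is analytic at -1 and contributes nothing to the residue; only the rational part matters.
At the order-1 pole -1 set g(r) = (r - (-1))*(rational part) = -38*r**2/35 - 37*r/20 - 4.
Simple pole: residue = g(a) at a = -1, which is -453/140.
List the singular points by increasing real part (a conjugate pair: the negative imaginary part first).


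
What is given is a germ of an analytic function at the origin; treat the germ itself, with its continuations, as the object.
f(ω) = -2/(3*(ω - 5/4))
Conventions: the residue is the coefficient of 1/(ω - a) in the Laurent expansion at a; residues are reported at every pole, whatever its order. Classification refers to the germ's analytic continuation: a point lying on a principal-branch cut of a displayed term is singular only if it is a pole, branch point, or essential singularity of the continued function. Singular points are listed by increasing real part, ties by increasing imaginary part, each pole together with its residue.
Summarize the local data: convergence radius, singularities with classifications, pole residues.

Denominator factor (ω - 5/4): pole of order 1 at 5/4, modulus 5/4.
The radius of convergence is the smallest modulus among the singular points: 5/4.
At the order-1 pole 5/4 set g(ω) = (ω - (5/4))*f(ω) = -2/3.
Simple pole: residue = g(a) at a = 5/4, which is -2/3.

Radius of convergence at 0: 5/4.
At 5/4: a pole of order 1; residue -2/3.


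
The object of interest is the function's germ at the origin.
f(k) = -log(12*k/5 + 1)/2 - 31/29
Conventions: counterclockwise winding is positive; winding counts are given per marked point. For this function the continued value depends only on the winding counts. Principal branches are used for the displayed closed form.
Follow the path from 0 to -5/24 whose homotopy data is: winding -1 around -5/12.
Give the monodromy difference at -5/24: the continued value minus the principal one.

The rational part is single-valued and drops out of the difference; each branch term changes only by its own monodromy.
(-1/2)*log(1 - k/(-5/12)): each positive loop around -5/12 adds 2*pi*i to the log, so winding -1 contributes (-1/2)*(-1)*2*pi*i = pi*i.
Summing the contributions at k = -5/24 gives pi*i.

Continued minus principal equals pi*i.


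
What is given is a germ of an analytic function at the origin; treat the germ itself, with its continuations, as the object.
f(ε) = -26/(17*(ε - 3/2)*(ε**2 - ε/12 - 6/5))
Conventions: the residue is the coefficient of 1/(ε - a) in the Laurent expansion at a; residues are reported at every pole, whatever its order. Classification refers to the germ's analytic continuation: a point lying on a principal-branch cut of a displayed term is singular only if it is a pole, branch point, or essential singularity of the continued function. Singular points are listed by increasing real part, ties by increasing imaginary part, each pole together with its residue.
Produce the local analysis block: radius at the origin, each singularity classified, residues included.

Denominator factor (ε - 3/2): pole of order 1 at 3/2, modulus 3/2.
Denominator factor (ε**2 - ε/12 - 6/5): discriminant 3461/720, real irrational roots 1/24 + (1/120)*sqrt(17305) and 1/24 - (1/120)*sqrt(17305); poles of order 1, moduli 1/24 + (1/120)*sqrt(17305) and -1/24 + (1/120)*sqrt(17305).
The radius of convergence is the smallest modulus among the singular points: -1/24 + (1/120)*sqrt(17305).
The factor ε**2 - ε/12 - 6/5 splits as (ε - a)(ε - a') with a = 1/24 - (1/120)*sqrt(17305), a' = 1/24 + (1/120)*sqrt(17305). At the order-1 pole a set g(ε) = (ε - a)*f(ε) = [-26/(17*(ε - 3/2))] / (ε - a').
Simple pole: residue = g(a) at a = 1/24 - (1/120)*sqrt(17305), which is 520/629 - (18200/2176969)*sqrt(17305).
The factor ε**2 - ε/12 - 6/5 splits as (ε - a)(ε - a') with a = 1/24 + (1/120)*sqrt(17305), a' = 1/24 - (1/120)*sqrt(17305). At the order-1 pole a set g(ε) = (ε - a)*f(ε) = [-26/(17*(ε - 3/2))] / (ε - a').
Simple pole: residue = g(a) at a = 1/24 + (1/120)*sqrt(17305), which is 520/629 + (18200/2176969)*sqrt(17305).
At the order-1 pole 3/2 set g(ε) = (ε - (3/2))*f(ε) = -26/(17*(ε**2 - ε/12 - 6/5)).
Simple pole: residue = g(a) at a = 3/2, which is -1040/629.
List the singular points by increasing real part (a conjugate pair: the negative imaginary part first).

Radius of convergence at 0: -1/24 + (1/120)*sqrt(17305).
At 1/24 - (1/120)*sqrt(17305): a pole of order 1; residue 520/629 - (18200/2176969)*sqrt(17305).
At 1/24 + (1/120)*sqrt(17305): a pole of order 1; residue 520/629 + (18200/2176969)*sqrt(17305).
At 3/2: a pole of order 1; residue -1040/629.


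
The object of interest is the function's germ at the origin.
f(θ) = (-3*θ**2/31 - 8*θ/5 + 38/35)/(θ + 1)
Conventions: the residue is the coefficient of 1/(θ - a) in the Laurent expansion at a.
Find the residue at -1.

At the order-1 pole -1 set g(θ) = (θ - (-1))*f(θ) = -3*θ**2/31 - 8*θ/5 + 38/35.
Simple pole: residue = g(a) at a = -1, which is 2809/1085.

The residue is 2809/1085.


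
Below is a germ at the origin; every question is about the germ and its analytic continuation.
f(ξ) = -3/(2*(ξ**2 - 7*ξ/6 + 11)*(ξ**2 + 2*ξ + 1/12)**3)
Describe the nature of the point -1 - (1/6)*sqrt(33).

The point is a pole of order 3.

The denominator factor ξ**2 + 2*ξ + 1/12 vanishes at -1 - (1/6)*sqrt(33) and appears to the power 3; the numerator there equals -3/2, nonzero, and no other factor vanishes.
Hence a pole whose order is the multiplicity, 3.


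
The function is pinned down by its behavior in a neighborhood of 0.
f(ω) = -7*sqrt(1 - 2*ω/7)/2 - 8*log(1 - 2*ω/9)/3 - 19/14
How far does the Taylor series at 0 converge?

Branch term (-8/3)*log(1 - ω/(9/2)): its argument vanishes at ω = 9/2, a logarithmic branch point, modulus 9/2.
Branch term (-7/2)*sqrt(1 - ω/(7/2)): its argument vanishes at ω = 7/2, a square-root branch point, modulus 7/2.
The radius of convergence is the smallest modulus among the singular points: 7/2.

The radius of convergence is 7/2.


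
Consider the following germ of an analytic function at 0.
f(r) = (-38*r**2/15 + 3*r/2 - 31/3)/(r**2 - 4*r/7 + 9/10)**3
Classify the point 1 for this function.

Denominator factors: r**2 - 4*r/7 + 9/10 = 93/70 at r = 1 — none vanishes.
So the germ continues analytically to 1.

The point is a regular point.


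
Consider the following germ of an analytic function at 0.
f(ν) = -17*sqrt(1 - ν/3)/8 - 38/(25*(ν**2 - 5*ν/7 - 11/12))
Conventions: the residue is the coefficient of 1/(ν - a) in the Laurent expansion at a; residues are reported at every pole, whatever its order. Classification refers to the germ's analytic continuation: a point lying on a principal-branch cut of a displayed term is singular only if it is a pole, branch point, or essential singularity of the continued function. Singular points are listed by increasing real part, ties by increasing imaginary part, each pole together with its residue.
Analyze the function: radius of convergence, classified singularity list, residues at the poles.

Denominator factor (ν**2 - 5*ν/7 - 11/12): discriminant 614/147, real irrational roots 5/14 + (1/42)*sqrt(1842) and 5/14 - (1/42)*sqrt(1842); poles of order 1, moduli 5/14 + (1/42)*sqrt(1842) and -5/14 + (1/42)*sqrt(1842).
Branch term (-17/8)*sqrt(1 - ν/(3)): its argument vanishes at ν = 3, a square-root branch point, modulus 3.
The radius of convergence is the smallest modulus among the singular points: -5/14 + (1/42)*sqrt(1842).
The branch term is analytic at 5/14 - (1/42)*sqrt(1842) and contributes nothing to the residue; only the rational part matters.
The factor ν**2 - 5*ν/7 - 11/12 splits as (ν - a)(ν - a') with a = 5/14 - (1/42)*sqrt(1842), a' = 5/14 + (1/42)*sqrt(1842). At the order-1 pole a set g(ν) = (ν - a)*(rational part) = [-38/25] / (ν - a').
Simple pole: residue = g(a) at a = 5/14 - (1/42)*sqrt(1842), which is (133/7675)*sqrt(1842).
The branch term is analytic at 5/14 + (1/42)*sqrt(1842) and contributes nothing to the residue; only the rational part matters.
The factor ν**2 - 5*ν/7 - 11/12 splits as (ν - a)(ν - a') with a = 5/14 + (1/42)*sqrt(1842), a' = 5/14 - (1/42)*sqrt(1842). At the order-1 pole a set g(ν) = (ν - a)*(rational part) = [-38/25] / (ν - a').
Simple pole: residue = g(a) at a = 5/14 + (1/42)*sqrt(1842), which is -(133/7675)*sqrt(1842).
List the singular points by increasing real part (a conjugate pair: the negative imaginary part first).

Radius of convergence at 0: -5/14 + (1/42)*sqrt(1842).
At 5/14 - (1/42)*sqrt(1842): a pole of order 1; residue (133/7675)*sqrt(1842).
At 5/14 + (1/42)*sqrt(1842): a pole of order 1; residue -(133/7675)*sqrt(1842).
At 3: an algebraic (square-root) branch point.
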